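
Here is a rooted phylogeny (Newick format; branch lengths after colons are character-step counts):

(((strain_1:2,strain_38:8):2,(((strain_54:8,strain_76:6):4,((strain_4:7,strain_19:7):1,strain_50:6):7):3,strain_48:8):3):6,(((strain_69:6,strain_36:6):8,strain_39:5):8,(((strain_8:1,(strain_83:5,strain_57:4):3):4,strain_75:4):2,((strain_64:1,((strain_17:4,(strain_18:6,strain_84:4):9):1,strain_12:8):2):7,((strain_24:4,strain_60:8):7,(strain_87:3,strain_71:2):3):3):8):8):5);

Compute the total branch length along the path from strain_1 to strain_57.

36

The path runs strain_1 → … → MRCA → … → strain_57; the MRCA is the root of the tree.
Branch lengths along that path: 2 + 2 + 6 + 5 + 8 + 2 + 4 + 3 + 4 = 36.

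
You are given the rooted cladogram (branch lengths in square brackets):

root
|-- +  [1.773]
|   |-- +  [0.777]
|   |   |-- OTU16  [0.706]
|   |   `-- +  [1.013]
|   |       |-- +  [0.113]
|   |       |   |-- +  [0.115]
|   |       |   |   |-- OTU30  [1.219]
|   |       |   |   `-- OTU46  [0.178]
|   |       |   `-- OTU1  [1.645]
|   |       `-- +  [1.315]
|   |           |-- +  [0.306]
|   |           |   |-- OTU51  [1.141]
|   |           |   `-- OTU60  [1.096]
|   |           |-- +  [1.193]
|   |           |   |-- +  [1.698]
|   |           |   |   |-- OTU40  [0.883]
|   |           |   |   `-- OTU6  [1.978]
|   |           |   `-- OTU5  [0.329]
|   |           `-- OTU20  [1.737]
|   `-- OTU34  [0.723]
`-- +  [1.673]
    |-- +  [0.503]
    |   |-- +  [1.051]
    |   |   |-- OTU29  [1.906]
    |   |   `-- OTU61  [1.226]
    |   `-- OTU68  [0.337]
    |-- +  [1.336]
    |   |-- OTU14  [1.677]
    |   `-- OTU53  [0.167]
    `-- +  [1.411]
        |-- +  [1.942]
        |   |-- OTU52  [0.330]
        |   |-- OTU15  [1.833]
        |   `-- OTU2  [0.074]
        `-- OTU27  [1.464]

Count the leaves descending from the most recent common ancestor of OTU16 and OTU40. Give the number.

10

The MRCA of OTU16 and OTU40 is the node subtending (OTU16,(((OTU30,OTU46),OTU1),((OTU51,OTU60),((OTU40,OTU6),OTU5),OTU20))).
That clade contains 10 terminal taxa: OTU1, OTU16, OTU20, OTU30, OTU40, OTU46, OTU5, OTU51, OTU6, OTU60.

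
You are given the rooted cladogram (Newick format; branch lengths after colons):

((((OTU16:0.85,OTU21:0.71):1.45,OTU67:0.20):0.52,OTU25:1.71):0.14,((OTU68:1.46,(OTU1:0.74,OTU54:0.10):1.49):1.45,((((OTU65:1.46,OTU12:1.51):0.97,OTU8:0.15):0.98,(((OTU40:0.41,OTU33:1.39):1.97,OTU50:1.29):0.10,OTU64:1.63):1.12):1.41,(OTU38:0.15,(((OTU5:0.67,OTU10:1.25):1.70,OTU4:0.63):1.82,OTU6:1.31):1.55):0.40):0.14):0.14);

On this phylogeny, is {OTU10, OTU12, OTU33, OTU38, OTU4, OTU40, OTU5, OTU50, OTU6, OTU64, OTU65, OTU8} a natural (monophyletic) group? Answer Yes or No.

Yes

The most recent common ancestor of these taxa subtends ((((OTU65,OTU12),OTU8),(((OTU40,OTU33),OTU50),OTU64)),(OTU38,(((OTU5,OTU10),OTU4),OTU6))).
That clade has exactly 12 tips — every listed taxon and nothing else — so the group is monophyletic.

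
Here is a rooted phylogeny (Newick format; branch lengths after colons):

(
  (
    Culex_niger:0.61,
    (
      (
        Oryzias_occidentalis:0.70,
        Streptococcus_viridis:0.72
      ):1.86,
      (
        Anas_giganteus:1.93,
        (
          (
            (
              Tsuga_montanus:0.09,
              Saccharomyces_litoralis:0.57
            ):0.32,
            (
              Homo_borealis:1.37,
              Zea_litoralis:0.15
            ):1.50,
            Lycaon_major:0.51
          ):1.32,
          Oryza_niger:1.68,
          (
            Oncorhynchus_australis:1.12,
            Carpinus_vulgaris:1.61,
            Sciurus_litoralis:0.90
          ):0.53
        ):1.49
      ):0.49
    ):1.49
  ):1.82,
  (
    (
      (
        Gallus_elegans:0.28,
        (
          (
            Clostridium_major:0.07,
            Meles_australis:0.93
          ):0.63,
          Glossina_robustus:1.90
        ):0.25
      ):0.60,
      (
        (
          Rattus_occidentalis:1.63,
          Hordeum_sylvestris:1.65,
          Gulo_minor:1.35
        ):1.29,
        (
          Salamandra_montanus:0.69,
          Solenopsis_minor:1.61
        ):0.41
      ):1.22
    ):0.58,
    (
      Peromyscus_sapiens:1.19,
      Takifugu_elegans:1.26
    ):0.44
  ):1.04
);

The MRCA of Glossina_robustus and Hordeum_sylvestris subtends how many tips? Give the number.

The MRCA of Glossina_robustus and Hordeum_sylvestris is the node subtending ((Gallus_elegans,((Clostridium_major,Meles_australis),Glossina_robustus)),((Rattus_occidentalis,Hordeum_sylvestris,Gulo_minor),(Salamandra_montanus,Solenopsis_minor))).
That clade contains 9 terminal taxa: Clostridium_major, Gallus_elegans, Glossina_robustus, Gulo_minor, Hordeum_sylvestris, Meles_australis, Rattus_occidentalis, Salamandra_montanus, Solenopsis_minor.

9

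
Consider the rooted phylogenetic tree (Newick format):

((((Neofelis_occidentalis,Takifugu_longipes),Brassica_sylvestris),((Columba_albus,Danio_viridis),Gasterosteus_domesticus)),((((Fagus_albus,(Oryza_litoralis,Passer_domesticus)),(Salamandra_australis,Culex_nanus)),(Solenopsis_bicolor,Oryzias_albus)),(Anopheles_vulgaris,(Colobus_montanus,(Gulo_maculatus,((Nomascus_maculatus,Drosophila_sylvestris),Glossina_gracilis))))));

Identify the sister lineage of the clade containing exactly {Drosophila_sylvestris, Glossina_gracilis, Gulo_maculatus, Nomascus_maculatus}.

Colobus_montanus

The clade containing exactly {Drosophila_sylvestris, Glossina_gracilis, Gulo_maculatus, Nomascus_maculatus} attaches to the tree at the node subtending (Colobus_montanus,(Gulo_maculatus,((Nomascus_maculatus,Drosophila_sylvestris),Glossina_gracilis))).
The other lineage descending from that same node — the sister group — is the single tip Colobus_montanus.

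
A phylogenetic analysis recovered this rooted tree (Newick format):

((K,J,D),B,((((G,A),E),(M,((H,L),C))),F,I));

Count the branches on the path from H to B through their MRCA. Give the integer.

The MRCA of H and B is the root of the tree.
From H up to that node: 6 branches. From B up to the same node: 1 branch. Total: 6 + 1 = 7.

7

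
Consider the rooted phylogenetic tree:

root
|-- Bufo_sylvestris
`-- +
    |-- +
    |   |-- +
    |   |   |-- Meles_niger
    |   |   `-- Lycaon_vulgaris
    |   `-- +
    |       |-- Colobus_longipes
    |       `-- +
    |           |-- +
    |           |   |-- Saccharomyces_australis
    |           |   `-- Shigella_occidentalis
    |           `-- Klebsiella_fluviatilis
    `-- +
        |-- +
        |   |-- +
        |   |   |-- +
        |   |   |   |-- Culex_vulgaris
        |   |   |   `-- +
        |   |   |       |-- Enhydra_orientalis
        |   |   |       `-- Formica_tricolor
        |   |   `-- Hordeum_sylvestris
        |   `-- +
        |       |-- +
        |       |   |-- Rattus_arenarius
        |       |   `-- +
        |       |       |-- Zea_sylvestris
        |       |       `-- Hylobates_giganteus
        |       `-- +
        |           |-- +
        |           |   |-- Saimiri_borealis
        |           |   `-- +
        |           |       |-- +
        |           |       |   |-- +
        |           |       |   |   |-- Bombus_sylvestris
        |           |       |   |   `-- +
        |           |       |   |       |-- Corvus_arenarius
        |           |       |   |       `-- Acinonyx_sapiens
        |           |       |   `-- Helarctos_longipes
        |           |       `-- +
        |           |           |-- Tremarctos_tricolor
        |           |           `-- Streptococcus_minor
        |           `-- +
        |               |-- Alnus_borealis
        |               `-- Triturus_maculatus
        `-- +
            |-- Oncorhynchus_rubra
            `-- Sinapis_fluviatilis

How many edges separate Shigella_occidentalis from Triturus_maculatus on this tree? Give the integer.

The MRCA of Shigella_occidentalis and Triturus_maculatus is the node subtending (((Meles_niger,Lycaon_vulgaris),(Colobus_longipes,((Saccharomyces_australis,Shigella_occidentalis),Klebsiella_fluviatilis))),((((Culex_vulgaris,(Enhydra_orientalis,Formica_tricolor)),Hordeum_sylvestris),((Rattus_arenarius,(Zea_sylvestris,Hylobates_giganteus)),((Saimiri_borealis,(((Bombus_sylvestris,(Corvus_arenarius,Acinonyx_sapiens)),Helarctos_longipes),(Tremarctos_tricolor,Streptococcus_minor))),(Alnus_borealis,Triturus_maculatus)))),(Oncorhynchus_rubra,Sinapis_fluviatilis))).
From Shigella_occidentalis up to that node: 5 branches. From Triturus_maculatus up to the same node: 6 branches. Total: 5 + 6 = 11.

11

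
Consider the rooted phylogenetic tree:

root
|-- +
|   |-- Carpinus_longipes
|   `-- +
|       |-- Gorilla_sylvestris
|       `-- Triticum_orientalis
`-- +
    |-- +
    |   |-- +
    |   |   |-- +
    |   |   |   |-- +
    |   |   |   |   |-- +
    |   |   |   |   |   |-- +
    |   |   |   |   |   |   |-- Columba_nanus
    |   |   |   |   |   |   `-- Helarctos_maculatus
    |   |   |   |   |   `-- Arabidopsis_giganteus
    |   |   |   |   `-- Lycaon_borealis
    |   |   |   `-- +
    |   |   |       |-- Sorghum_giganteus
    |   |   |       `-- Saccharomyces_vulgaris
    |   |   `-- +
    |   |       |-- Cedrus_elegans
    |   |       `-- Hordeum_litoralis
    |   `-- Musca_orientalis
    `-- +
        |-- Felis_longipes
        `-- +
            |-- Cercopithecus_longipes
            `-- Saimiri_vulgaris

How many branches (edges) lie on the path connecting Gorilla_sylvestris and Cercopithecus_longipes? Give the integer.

7

The MRCA of Gorilla_sylvestris and Cercopithecus_longipes is the root of the tree.
From Gorilla_sylvestris up to that node: 3 branches. From Cercopithecus_longipes up to the same node: 4 branches. Total: 3 + 4 = 7.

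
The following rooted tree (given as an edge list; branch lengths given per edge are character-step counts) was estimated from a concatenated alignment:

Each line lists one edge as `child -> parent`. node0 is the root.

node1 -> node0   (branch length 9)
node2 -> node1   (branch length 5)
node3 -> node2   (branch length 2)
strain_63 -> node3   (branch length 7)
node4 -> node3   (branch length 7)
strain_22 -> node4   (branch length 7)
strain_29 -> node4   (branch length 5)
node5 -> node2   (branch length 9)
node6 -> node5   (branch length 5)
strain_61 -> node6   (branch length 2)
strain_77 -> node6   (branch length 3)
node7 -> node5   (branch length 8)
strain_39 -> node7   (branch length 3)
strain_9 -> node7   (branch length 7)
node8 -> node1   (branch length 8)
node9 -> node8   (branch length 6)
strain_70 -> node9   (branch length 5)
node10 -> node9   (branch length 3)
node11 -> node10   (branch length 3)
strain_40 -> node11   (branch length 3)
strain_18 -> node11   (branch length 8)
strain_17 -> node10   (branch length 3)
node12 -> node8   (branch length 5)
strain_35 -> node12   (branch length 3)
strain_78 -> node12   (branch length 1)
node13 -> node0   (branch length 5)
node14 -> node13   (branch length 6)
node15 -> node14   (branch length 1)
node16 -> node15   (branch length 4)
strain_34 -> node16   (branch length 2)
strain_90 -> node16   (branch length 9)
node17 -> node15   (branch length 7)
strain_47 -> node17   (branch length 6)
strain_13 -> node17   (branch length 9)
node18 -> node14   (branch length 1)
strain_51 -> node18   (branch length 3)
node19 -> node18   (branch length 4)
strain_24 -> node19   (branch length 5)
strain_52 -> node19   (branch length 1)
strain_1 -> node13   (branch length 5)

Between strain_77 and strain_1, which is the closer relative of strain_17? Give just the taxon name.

strain_77

The MRCA of strain_17 and strain_77 subtends (((strain_63,(strain_22,strain_29)),((strain_61,strain_77),(strain_39,strain_9))),((strain_70,((strain_40,strain_18),strain_17)),(strain_35,strain_78))) (13 taxa).
The MRCA of strain_17 and strain_1 is the root, subtending the entire tree (21 taxa).
The first is nested inside the second, so strain_17 shares a more recent common ancestor with strain_77.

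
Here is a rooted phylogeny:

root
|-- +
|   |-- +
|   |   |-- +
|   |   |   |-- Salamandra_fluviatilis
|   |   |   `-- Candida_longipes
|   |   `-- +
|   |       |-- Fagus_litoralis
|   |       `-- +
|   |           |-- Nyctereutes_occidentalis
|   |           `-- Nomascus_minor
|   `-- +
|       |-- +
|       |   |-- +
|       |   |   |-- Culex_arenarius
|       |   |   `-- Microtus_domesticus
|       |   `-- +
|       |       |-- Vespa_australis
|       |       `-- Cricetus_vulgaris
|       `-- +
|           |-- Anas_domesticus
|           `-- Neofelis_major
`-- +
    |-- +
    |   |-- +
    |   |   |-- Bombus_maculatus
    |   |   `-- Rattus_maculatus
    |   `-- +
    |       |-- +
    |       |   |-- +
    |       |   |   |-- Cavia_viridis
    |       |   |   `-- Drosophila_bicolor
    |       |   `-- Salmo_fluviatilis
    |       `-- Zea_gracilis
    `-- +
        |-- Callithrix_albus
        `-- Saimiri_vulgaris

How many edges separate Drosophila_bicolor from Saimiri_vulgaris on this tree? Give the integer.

The MRCA of Drosophila_bicolor and Saimiri_vulgaris is the node subtending (((Bombus_maculatus,Rattus_maculatus),(((Cavia_viridis,Drosophila_bicolor),Salmo_fluviatilis),Zea_gracilis)),(Callithrix_albus,Saimiri_vulgaris)).
From Drosophila_bicolor up to that node: 5 branches. From Saimiri_vulgaris up to the same node: 2 branches. Total: 5 + 2 = 7.

7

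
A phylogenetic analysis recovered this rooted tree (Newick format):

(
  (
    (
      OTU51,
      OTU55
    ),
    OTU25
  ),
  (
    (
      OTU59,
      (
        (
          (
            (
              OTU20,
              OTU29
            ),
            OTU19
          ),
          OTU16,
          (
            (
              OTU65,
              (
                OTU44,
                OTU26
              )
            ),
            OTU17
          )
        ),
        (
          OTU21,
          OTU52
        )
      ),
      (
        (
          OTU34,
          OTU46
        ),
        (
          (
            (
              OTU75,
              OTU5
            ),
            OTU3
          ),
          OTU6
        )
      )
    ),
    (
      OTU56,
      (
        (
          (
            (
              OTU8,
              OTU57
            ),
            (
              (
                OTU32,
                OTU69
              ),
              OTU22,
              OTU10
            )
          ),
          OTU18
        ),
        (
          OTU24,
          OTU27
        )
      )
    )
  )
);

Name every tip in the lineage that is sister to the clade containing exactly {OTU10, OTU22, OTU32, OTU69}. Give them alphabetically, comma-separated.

The clade containing exactly {OTU10, OTU22, OTU32, OTU69} attaches to the tree at the node subtending ((OTU8,OTU57),((OTU32,OTU69),OTU22,OTU10)).
The other lineage descending from that same node — the sister group — is (OTU8,OTU57); its 2 tips in alphabetical order are the answer.

OTU57, OTU8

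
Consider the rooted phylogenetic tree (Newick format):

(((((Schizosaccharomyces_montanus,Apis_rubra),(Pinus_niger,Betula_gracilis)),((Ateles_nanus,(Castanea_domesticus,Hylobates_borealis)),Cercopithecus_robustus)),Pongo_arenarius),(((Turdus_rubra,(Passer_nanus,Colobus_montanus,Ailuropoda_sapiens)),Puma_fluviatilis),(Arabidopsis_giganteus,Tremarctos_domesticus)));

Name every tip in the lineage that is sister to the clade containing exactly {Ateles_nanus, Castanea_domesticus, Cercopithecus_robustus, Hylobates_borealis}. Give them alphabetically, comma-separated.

Apis_rubra, Betula_gracilis, Pinus_niger, Schizosaccharomyces_montanus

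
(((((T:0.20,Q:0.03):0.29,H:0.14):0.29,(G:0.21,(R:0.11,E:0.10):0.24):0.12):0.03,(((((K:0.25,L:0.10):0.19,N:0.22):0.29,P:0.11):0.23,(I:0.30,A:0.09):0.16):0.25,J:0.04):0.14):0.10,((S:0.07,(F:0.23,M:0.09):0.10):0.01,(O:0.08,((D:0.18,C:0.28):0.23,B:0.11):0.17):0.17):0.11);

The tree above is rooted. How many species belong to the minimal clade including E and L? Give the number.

13

The MRCA of E and L is the node subtending ((((T,Q),H),(G,(R,E))),(((((K,L),N),P),(I,A)),J)).
That clade contains 13 terminal taxa: A, E, G, H, I, J, K, L, N, P, Q, R, T.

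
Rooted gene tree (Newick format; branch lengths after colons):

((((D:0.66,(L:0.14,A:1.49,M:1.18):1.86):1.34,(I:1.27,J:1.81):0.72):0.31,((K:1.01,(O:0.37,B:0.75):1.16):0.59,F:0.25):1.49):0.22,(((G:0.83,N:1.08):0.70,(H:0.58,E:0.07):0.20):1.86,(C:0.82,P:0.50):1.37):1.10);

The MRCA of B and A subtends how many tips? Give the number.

10

The MRCA of B and A is the node subtending (((D,(L,A,M)),(I,J)),((K,(O,B)),F)).
That clade contains 10 terminal taxa: A, B, D, F, I, J, K, L, M, O.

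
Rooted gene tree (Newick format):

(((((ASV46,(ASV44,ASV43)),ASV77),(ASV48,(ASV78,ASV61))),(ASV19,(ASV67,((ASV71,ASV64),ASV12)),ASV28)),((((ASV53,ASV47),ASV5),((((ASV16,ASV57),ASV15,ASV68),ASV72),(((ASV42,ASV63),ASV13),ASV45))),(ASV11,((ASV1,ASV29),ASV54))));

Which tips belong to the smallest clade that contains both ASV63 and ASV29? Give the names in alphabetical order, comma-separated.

Tracing ASV63: it sits inside (ASV42,ASV63).
Tracing ASV29: it sits inside (ASV1,ASV29).
The smallest clade enclosing both is ((((ASV53,ASV47),ASV5),((((ASV16,ASV57),ASV15,ASV68),ASV72),(((ASV42,ASV63),ASV13),ASV45))),(ASV11,((ASV1,ASV29),ASV54))); the answer is its 16 terminal taxa in alphabetical order.

ASV1, ASV11, ASV13, ASV15, ASV16, ASV29, ASV42, ASV45, ASV47, ASV5, ASV53, ASV54, ASV57, ASV63, ASV68, ASV72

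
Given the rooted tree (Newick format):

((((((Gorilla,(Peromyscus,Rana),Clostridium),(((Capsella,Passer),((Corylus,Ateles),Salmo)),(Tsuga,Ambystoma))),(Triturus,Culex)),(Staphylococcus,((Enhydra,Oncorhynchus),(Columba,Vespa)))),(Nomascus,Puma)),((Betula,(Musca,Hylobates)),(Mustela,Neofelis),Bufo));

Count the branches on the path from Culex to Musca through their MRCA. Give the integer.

The MRCA of Culex and Musca is the root of the tree.
From Culex up to that node: 5 branches. From Musca up to the same node: 4 branches. Total: 5 + 4 = 9.

9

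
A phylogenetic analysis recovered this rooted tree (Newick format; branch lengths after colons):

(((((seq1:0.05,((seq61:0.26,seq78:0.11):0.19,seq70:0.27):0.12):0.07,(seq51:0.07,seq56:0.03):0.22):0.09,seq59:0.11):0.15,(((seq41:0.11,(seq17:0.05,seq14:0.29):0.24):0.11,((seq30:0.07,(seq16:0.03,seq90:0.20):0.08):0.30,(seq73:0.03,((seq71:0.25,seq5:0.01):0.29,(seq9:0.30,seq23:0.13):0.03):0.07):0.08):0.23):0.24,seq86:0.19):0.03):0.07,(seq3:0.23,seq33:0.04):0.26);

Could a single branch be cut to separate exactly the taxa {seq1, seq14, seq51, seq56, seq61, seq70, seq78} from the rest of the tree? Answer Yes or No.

The MRCA of the listed taxa subtends ((((seq1,((seq61,seq78),seq70)),(seq51,seq56)),seq59),(((seq41,(seq17,seq14)),((seq30,(seq16,seq90)),(seq73,((seq71,seq5),(seq9,seq23))))),seq86)).
That clade also contains seq16, seq17, seq23, seq30, seq41, seq5, seq59, seq71, seq73, seq86, seq9, seq90, which are not in the proposed group, so the group is not monophyletic.

No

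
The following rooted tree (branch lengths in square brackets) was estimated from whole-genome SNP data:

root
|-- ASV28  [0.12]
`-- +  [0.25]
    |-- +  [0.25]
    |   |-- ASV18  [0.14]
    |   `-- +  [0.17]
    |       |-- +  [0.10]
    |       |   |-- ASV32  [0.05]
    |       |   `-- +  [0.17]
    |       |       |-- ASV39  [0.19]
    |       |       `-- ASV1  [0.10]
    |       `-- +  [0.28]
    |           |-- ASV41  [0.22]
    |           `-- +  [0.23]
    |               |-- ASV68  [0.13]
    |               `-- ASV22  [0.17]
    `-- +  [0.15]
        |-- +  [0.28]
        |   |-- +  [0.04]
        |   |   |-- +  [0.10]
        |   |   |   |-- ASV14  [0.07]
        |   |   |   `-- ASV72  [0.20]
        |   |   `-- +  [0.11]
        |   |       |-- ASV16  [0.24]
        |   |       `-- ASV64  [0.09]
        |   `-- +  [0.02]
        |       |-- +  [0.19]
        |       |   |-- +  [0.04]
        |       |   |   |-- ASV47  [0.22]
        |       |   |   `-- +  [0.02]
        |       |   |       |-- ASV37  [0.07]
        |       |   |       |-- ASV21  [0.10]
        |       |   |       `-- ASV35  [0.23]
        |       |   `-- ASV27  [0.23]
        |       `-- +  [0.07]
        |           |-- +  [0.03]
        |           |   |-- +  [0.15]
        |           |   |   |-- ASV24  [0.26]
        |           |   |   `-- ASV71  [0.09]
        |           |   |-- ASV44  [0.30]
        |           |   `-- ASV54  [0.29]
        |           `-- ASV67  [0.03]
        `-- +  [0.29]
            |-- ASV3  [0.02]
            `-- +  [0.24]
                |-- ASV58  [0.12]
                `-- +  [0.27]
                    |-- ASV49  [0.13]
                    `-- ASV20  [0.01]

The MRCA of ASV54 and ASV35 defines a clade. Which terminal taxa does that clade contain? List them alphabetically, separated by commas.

Tracing ASV54: it sits inside ((ASV24,ASV71),ASV44,ASV54).
Tracing ASV35: it sits inside (ASV37,ASV21,ASV35).
The smallest clade enclosing both is (((ASV47,(ASV37,ASV21,ASV35)),ASV27),(((ASV24,ASV71),ASV44,ASV54),ASV67)); the answer is its 10 terminal taxa in alphabetical order.

ASV21, ASV24, ASV27, ASV35, ASV37, ASV44, ASV47, ASV54, ASV67, ASV71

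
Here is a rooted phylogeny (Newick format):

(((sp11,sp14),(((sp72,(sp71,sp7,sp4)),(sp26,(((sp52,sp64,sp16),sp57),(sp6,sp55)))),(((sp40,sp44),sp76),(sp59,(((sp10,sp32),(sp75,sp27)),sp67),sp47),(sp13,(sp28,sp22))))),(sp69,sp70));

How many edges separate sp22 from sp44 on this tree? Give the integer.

6

The MRCA of sp22 and sp44 is the node subtending (((sp40,sp44),sp76),(sp59,(((sp10,sp32),(sp75,sp27)),sp67),sp47),(sp13,(sp28,sp22))).
From sp22 up to that node: 3 branches. From sp44 up to the same node: 3 branches. Total: 3 + 3 = 6.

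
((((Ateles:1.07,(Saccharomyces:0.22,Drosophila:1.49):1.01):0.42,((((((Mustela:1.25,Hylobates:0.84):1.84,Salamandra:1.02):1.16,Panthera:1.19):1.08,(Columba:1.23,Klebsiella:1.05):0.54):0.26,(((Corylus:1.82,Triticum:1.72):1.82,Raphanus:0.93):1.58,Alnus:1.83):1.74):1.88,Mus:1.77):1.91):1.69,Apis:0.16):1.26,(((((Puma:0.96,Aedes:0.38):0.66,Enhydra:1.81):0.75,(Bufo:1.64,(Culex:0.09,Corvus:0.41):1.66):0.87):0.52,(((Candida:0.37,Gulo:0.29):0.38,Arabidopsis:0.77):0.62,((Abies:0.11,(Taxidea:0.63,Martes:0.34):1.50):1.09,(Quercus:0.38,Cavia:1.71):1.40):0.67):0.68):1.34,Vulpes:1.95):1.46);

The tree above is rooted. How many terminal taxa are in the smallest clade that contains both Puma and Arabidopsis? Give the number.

14

The MRCA of Puma and Arabidopsis is the node subtending ((((Puma,Aedes),Enhydra),(Bufo,(Culex,Corvus))),(((Candida,Gulo),Arabidopsis),((Abies,(Taxidea,Martes)),(Quercus,Cavia)))).
That clade contains 14 terminal taxa: Abies, Aedes, Arabidopsis, Bufo, Candida, Cavia, Corvus, Culex, Enhydra, Gulo, Martes, Puma, Quercus, Taxidea.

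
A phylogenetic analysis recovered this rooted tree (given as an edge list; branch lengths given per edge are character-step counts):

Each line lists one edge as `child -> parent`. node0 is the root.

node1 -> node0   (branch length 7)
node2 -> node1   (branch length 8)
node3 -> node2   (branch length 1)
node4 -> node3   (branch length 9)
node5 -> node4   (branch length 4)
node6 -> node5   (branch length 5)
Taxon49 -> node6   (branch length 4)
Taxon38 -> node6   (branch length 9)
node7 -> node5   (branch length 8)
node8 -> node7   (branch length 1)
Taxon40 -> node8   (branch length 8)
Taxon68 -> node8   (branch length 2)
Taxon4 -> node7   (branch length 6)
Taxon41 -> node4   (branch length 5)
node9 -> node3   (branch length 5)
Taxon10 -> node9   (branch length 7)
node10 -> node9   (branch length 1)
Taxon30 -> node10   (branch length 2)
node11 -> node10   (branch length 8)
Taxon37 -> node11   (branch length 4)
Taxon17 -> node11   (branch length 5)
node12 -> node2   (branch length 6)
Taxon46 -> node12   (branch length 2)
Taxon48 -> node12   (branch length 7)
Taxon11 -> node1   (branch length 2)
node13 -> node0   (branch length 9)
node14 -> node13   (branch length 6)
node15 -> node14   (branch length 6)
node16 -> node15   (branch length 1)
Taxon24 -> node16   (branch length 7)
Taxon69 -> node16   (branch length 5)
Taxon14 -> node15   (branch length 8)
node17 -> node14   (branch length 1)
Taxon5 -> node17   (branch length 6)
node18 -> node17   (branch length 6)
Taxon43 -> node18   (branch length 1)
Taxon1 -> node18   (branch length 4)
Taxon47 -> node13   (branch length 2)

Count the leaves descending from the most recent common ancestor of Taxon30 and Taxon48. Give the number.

12

The MRCA of Taxon30 and Taxon48 is the node subtending (((((Taxon49,Taxon38),((Taxon40,Taxon68),Taxon4)),Taxon41),(Taxon10,(Taxon30,(Taxon37,Taxon17)))),(Taxon46,Taxon48)).
That clade contains 12 terminal taxa: Taxon10, Taxon17, Taxon30, Taxon37, Taxon38, Taxon4, Taxon40, Taxon41, Taxon46, Taxon48, Taxon49, Taxon68.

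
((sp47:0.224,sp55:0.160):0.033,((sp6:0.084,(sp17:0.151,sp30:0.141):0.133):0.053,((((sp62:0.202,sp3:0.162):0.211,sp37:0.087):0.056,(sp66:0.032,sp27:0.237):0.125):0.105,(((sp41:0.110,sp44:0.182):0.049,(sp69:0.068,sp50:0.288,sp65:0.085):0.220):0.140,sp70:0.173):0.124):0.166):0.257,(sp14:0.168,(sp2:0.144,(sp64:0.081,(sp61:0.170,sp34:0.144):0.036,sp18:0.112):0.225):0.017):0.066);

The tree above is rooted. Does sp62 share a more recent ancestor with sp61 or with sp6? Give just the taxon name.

sp6

The MRCA of sp62 and sp6 subtends ((sp6,(sp17,sp30)),((((sp62,sp3),sp37),(sp66,sp27)),(((sp41,sp44),(sp69,sp50,sp65)),sp70))) (14 taxa).
The MRCA of sp62 and sp61 is the root, subtending the entire tree (22 taxa).
The first is nested inside the second, so sp62 shares a more recent common ancestor with sp6.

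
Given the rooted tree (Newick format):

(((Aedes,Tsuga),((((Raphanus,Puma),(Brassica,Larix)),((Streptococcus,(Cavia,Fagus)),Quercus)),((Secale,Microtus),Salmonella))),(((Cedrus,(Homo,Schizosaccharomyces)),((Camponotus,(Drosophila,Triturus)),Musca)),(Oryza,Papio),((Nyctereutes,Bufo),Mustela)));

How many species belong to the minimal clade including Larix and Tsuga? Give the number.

13

The MRCA of Larix and Tsuga is the node subtending ((Aedes,Tsuga),((((Raphanus,Puma),(Brassica,Larix)),((Streptococcus,(Cavia,Fagus)),Quercus)),((Secale,Microtus),Salmonella))).
That clade contains 13 terminal taxa: Aedes, Brassica, Cavia, Fagus, Larix, Microtus, Puma, Quercus, Raphanus, Salmonella, Secale, Streptococcus, Tsuga.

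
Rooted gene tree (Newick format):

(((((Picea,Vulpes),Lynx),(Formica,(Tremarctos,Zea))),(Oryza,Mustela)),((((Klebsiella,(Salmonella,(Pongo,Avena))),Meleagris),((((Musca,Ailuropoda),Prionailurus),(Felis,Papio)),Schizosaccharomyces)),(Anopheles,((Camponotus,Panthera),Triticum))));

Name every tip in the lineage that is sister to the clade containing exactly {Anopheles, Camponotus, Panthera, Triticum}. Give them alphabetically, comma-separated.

The clade containing exactly {Anopheles, Camponotus, Panthera, Triticum} attaches to the tree at the node subtending ((((Klebsiella,(Salmonella,(Pongo,Avena))),Meleagris),((((Musca,Ailuropoda),Prionailurus),(Felis,Papio)),Schizosaccharomyces)),(Anopheles,((Camponotus,Panthera),Triticum))).
The other lineage descending from that same node — the sister group — is (((Klebsiella,(Salmonella,(Pongo,Avena))),Meleagris),((((Musca,Ailuropoda),Prionailurus),(Felis,Papio)),Schizosaccharomyces)); its 11 tips in alphabetical order are the answer.

Ailuropoda, Avena, Felis, Klebsiella, Meleagris, Musca, Papio, Pongo, Prionailurus, Salmonella, Schizosaccharomyces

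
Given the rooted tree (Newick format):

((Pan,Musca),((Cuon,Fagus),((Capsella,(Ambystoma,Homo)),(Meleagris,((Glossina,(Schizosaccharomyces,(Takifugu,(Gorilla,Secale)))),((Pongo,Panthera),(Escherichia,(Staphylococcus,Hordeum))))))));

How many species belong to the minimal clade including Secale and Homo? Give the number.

14

The MRCA of Secale and Homo is the node subtending ((Capsella,(Ambystoma,Homo)),(Meleagris,((Glossina,(Schizosaccharomyces,(Takifugu,(Gorilla,Secale)))),((Pongo,Panthera),(Escherichia,(Staphylococcus,Hordeum)))))).
That clade contains 14 terminal taxa: Ambystoma, Capsella, Escherichia, Glossina, Gorilla, Homo, Hordeum, Meleagris, Panthera, Pongo, Schizosaccharomyces, Secale, Staphylococcus, Takifugu.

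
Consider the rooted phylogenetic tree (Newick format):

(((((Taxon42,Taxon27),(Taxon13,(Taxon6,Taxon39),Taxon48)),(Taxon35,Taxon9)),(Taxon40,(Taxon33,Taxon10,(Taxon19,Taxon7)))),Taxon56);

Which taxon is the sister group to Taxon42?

Taxon27

Taxon42 attaches to the tree at the node subtending (Taxon42,Taxon27).
The other lineage descending from that same node — the sister group — is the single tip Taxon27.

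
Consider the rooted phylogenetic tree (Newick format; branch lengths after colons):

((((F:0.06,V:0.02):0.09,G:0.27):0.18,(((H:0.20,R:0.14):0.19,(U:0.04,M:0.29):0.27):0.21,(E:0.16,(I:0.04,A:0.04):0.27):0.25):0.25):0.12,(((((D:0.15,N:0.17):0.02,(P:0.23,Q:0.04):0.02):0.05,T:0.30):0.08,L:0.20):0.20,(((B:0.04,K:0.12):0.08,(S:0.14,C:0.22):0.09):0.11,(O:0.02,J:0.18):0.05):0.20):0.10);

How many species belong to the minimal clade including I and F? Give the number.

10

The MRCA of I and F is the node subtending (((F,V),G),(((H,R),(U,M)),(E,(I,A)))).
That clade contains 10 terminal taxa: A, E, F, G, H, I, M, R, U, V.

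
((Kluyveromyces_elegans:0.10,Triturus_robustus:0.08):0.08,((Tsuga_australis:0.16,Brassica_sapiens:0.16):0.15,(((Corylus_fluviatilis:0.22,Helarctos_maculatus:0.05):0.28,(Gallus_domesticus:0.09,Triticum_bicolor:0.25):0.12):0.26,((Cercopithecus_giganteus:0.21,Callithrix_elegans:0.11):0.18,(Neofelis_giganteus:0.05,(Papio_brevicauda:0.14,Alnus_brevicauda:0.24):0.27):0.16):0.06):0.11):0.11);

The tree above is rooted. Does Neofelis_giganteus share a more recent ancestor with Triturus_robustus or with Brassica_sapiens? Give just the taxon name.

Brassica_sapiens

The MRCA of Neofelis_giganteus and Brassica_sapiens subtends ((Tsuga_australis,Brassica_sapiens),(((Corylus_fluviatilis,Helarctos_maculatus),(Gallus_domesticus,Triticum_bicolor)),((Cercopithecus_giganteus,Callithrix_elegans),(Neofelis_giganteus,(Papio_brevicauda,Alnus_brevicauda))))) (11 taxa).
The MRCA of Neofelis_giganteus and Triturus_robustus is the root, subtending the entire tree (13 taxa).
The first is nested inside the second, so Neofelis_giganteus shares a more recent common ancestor with Brassica_sapiens.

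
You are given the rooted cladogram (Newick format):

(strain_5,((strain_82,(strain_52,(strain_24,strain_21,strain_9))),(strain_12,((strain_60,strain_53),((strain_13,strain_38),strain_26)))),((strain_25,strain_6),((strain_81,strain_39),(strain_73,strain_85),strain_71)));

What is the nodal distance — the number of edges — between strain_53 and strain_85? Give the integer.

9

The MRCA of strain_53 and strain_85 is the root of the tree.
From strain_53 up to that node: 5 branches. From strain_85 up to the same node: 4 branches. Total: 5 + 4 = 9.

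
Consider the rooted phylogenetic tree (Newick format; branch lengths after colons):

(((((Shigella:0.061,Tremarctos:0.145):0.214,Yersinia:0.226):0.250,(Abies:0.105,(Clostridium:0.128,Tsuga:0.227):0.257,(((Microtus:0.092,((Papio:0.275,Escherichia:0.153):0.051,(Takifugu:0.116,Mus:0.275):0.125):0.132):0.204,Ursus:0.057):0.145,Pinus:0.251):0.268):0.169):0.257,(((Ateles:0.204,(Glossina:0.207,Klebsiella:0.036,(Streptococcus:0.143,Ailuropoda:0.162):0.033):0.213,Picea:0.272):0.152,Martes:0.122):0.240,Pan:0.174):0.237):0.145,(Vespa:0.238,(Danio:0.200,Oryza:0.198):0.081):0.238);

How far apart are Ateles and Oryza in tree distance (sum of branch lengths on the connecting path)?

The path runs Ateles → … → MRCA → … → Oryza; the MRCA is the root of the tree.
Branch lengths along that path: 0.204 + 0.152 + 0.240 + 0.237 + 0.145 + 0.238 + 0.081 + 0.198 = 1.495.

1.495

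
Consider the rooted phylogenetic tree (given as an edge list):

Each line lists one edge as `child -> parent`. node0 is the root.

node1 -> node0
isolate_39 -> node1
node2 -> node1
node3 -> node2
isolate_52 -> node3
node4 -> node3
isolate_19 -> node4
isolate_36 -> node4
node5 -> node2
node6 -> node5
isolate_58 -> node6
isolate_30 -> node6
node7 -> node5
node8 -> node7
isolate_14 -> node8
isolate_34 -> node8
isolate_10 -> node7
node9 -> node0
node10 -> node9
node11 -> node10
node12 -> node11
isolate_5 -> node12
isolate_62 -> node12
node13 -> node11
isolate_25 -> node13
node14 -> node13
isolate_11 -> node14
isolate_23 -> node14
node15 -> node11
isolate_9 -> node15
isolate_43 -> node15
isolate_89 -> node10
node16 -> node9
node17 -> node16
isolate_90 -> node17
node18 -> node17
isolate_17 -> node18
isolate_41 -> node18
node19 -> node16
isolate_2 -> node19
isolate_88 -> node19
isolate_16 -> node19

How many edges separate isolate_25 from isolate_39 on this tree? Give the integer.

The MRCA of isolate_25 and isolate_39 is the root of the tree.
From isolate_25 up to that node: 5 branches. From isolate_39 up to the same node: 2 branches. Total: 5 + 2 = 7.

7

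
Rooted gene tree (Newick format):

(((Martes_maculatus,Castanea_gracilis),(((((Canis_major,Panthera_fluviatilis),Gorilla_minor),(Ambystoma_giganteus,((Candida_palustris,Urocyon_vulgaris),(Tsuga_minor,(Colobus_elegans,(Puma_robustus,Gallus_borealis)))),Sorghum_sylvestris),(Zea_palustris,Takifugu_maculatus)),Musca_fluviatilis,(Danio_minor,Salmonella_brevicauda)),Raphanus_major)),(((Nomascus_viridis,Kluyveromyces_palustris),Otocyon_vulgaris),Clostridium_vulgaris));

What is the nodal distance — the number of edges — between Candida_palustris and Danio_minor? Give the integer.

7

The MRCA of Candida_palustris and Danio_minor is the node subtending ((((Canis_major,Panthera_fluviatilis),Gorilla_minor),(Ambystoma_giganteus,((Candida_palustris,Urocyon_vulgaris),(Tsuga_minor,(Colobus_elegans,(Puma_robustus,Gallus_borealis)))),Sorghum_sylvestris),(Zea_palustris,Takifugu_maculatus)),Musca_fluviatilis,(Danio_minor,Salmonella_brevicauda)).
From Candida_palustris up to that node: 5 branches. From Danio_minor up to the same node: 2 branches. Total: 5 + 2 = 7.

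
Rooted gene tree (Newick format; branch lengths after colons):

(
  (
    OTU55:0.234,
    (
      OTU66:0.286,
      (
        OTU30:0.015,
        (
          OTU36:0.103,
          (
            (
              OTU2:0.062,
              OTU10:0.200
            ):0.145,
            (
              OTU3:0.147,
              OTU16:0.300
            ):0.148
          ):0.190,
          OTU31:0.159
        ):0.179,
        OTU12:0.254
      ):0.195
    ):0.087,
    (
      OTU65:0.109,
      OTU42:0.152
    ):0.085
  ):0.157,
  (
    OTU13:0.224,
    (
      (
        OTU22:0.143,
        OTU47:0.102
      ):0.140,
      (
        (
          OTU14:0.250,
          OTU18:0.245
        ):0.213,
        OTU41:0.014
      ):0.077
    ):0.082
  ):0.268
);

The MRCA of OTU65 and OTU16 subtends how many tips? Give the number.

The MRCA of OTU65 and OTU16 is the node subtending (OTU55,(OTU66,(OTU30,(OTU36,((OTU2,OTU10),(OTU3,OTU16)),OTU31),OTU12)),(OTU65,OTU42)).
That clade contains 12 terminal taxa: OTU10, OTU12, OTU16, OTU2, OTU3, OTU30, OTU31, OTU36, OTU42, OTU55, OTU65, OTU66.

12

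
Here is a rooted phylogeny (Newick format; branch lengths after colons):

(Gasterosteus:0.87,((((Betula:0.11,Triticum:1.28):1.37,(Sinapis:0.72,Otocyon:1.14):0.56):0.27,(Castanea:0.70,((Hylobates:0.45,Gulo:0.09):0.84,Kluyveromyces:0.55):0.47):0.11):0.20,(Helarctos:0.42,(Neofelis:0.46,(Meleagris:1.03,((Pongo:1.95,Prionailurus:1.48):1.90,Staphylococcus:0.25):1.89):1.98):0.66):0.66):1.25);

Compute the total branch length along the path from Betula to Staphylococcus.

The path runs Betula → … → MRCA → … → Staphylococcus; the MRCA is the node subtending ((((Betula,Triticum),(Sinapis,Otocyon)),(Castanea,((Hylobates,Gulo),Kluyveromyces))),(Helarctos,(Neofelis,(Meleagris,((Pongo,Prionailurus),Staphylococcus))))).
Branch lengths along that path: 0.11 + 1.37 + 0.27 + 0.20 + 0.66 + 0.66 + 1.98 + 1.89 + 0.25 = 7.39.

7.39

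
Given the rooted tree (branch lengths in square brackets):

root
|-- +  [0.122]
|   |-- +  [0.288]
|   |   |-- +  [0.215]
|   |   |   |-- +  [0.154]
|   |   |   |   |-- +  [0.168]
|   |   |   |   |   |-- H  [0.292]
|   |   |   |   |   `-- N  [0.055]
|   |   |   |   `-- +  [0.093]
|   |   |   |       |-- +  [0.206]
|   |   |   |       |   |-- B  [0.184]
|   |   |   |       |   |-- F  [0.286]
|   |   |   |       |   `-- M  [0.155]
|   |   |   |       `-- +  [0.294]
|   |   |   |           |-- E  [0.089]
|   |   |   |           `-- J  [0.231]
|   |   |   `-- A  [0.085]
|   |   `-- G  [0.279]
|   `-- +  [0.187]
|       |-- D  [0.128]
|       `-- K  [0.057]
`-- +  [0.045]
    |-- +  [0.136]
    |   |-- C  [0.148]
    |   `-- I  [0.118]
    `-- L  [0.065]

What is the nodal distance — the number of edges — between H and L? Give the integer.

8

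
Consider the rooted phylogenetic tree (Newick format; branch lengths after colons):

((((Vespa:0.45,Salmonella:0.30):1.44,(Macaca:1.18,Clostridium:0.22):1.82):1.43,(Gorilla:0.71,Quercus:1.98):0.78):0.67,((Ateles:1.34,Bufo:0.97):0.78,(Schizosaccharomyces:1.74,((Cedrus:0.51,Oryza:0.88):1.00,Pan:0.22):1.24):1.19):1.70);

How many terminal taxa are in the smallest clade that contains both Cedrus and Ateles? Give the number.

6

The MRCA of Cedrus and Ateles is the node subtending ((Ateles,Bufo),(Schizosaccharomyces,((Cedrus,Oryza),Pan))).
That clade contains 6 terminal taxa: Ateles, Bufo, Cedrus, Oryza, Pan, Schizosaccharomyces.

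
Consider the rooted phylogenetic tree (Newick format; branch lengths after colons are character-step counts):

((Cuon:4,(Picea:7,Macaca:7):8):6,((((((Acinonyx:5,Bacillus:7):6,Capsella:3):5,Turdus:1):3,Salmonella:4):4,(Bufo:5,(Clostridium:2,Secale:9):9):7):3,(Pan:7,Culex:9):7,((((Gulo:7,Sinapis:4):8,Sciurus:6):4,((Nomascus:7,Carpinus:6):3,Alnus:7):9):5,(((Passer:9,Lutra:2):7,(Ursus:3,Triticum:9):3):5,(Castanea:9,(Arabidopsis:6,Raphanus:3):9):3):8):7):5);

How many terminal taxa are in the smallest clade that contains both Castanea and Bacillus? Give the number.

The MRCA of Castanea and Bacillus is the node subtending ((((((Acinonyx,Bacillus),Capsella),Turdus),Salmonella),(Bufo,(Clostridium,Secale))),(Pan,Culex),((((Gulo,Sinapis),Sciurus),((Nomascus,Carpinus),Alnus)),(((Passer,Lutra),(Ursus,Triticum)),(Castanea,(Arabidopsis,Raphanus))))).
That clade contains 23 terminal taxa: Acinonyx, Alnus, Arabidopsis, Bacillus, Bufo, Capsella, Carpinus, Castanea, Clostridium, Culex, Gulo, Lutra, Nomascus, Pan, Passer, Raphanus, Salmonella, Sciurus, Secale, Sinapis, Triticum, Turdus, Ursus.

23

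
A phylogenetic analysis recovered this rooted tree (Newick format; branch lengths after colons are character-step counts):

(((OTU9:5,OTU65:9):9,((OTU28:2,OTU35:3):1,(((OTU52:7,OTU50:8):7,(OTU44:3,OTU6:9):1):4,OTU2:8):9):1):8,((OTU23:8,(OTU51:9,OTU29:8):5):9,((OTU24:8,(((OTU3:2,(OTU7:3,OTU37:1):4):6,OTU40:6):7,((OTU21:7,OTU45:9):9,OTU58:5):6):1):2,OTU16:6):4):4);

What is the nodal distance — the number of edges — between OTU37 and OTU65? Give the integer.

11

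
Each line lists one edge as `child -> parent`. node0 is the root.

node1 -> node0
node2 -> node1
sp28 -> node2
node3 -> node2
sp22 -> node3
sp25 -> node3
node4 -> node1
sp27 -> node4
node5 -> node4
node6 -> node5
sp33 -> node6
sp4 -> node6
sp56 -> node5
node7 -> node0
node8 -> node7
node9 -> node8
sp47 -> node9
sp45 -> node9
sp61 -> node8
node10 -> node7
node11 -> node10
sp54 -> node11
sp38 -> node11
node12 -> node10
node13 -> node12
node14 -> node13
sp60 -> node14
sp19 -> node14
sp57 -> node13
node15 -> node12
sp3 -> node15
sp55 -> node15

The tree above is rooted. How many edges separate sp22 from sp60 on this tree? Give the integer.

10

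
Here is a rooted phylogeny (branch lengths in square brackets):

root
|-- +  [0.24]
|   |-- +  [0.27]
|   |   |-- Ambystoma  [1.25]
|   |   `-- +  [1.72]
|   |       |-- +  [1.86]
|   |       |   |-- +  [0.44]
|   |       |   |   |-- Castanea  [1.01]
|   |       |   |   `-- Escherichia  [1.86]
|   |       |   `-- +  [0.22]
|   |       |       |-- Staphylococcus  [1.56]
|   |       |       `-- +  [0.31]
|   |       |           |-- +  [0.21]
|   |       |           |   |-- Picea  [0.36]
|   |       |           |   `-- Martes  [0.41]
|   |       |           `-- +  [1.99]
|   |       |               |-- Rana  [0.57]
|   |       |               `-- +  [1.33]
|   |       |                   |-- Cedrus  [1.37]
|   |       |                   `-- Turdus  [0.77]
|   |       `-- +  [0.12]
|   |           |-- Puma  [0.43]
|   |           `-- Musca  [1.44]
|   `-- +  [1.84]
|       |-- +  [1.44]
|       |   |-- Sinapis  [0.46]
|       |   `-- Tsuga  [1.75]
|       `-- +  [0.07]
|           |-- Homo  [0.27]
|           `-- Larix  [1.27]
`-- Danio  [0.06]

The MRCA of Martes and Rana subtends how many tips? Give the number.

The MRCA of Martes and Rana is the node subtending ((Picea,Martes),(Rana,(Cedrus,Turdus))).
That clade contains 5 terminal taxa: Cedrus, Martes, Picea, Rana, Turdus.

5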